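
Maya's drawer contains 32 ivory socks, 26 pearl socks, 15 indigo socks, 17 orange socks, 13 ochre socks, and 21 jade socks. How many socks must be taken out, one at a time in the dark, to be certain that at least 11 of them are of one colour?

61

An adversary could hand out at most 10 socks per colour: 10 + 10 + 10 + 10 + 10 + 10 = 60 socks and still no colour has 11.
By the pigeonhole principle, one more sock lands in a colour already at 10, so 61 draws are enough and 60 are not.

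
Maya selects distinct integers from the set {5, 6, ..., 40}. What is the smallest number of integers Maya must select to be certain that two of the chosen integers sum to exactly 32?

Group the elements by complementary pair {x, 32−x}: {5,27}, {6,26}, {7,25}, …, giving 11 two-element pairs; the single value 16 (it cannot pair with itself since the integers are distinct); and 13 integers whose partner 32−x falls outside [5,40].
Treating each of those 25 groups as a pigeonhole, one can pick one integer per group — 25 integers — with no two summing to 32.
The 26th integer lands in an occupied pair, forcing a sum of 32.

26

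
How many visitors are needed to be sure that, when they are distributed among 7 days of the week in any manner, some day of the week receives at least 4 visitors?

With 21 visitors one could put exactly 3 in each of the 7 days of the week, and no day of the week would reach 4.
One more visitor must land in a day of the week that already has 3, giving it 4.
So 7 × 3 + 1 = 22 visitors are required.

22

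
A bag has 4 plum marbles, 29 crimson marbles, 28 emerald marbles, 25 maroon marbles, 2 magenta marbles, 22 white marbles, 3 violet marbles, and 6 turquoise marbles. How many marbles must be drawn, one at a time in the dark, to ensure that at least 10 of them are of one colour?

Pigeonhole: the 8 colours are the holes; the marbles drawn are the pigeons.
To avoid 10 of any one colour, the worst case takes at most 9 of each colour, or every marble of a colour that has fewer than 9.
That gives 4 + 9 + 9 + 9 + 2 + 9 + 3 + 6 = 51 marbles with no colour reaching 10.
The next marble forces some colour to 10, so 51 + 1 = 52.

52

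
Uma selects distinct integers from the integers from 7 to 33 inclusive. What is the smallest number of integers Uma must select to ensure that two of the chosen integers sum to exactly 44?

17

Group the elements by complementary pair {x, 44−x}: {11,33}, {12,32}, {13,31}, …, giving 11 two-element pairs, the single value 22 (it cannot pair with itself since the integers are distinct), and 4 integers whose partner 44−x falls outside [7,33].
Treating each of those 16 groups as a pigeonhole, one can pick one integer per group — 16 integers — with no two summing to 44.
The 17th integer lands in an occupied pair, forcing a sum of 44.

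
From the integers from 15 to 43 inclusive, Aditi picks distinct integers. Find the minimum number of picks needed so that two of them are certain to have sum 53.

Two chosen integers sum to 53 exactly when both halves of some pair {x, 53−x} with 15 ≤ x ≤ 53−x ≤ 38 are chosen — 12 such pairs.
The remaining 5 elements (those with no distinct partner in range) can never complete a 53-sum, so the worst case takes all of them and one from each pair: 5 + 12 = 17.
By the pigeonhole principle, the 18th integer has to be the second member of some pair, so 17 + 1 = 18.

18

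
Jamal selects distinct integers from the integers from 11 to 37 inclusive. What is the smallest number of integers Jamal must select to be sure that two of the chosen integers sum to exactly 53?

Group the elements by complementary pair {x, 53−x}: {16,37}, {17,36}, {18,35}, …, giving 11 two-element pairs and 5 integers whose partner 53−x falls outside [11,37].
Treating each of those 16 groups as a pigeonhole, one can pick one integer per group — 16 integers — with no two summing to 53.
The 17th integer lands in an occupied pair, forcing a sum of 53.

17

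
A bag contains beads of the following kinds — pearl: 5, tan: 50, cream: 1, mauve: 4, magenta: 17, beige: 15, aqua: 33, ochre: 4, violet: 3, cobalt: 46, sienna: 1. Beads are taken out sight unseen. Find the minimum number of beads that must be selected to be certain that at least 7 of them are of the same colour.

49

An adversary could hand out at most 6 beads per colour (6 colours run out sooner): 5 + 6 + 1 + 4 + 6 + 6 + 6 + 4 + 3 + 6 + 1 = 48 beads and still no colour has 7.
By pigeonhole, one more bead lands in a colour already at 6, so 49 draws are enough and 48 are not.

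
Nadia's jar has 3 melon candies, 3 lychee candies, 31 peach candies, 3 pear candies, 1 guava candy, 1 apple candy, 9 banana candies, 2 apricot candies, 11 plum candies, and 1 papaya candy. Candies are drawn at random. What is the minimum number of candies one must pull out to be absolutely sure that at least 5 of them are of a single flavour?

The 10 flavours are the holes; the candies drawn are the pigeons.
To avoid 5 of any one flavour, the worst case takes at most 4 of each flavour, or every candy of a flavour that has fewer than 4.
That gives 3 + 3 + 4 + 3 + 1 + 1 + 4 + 2 + 4 + 1 = 26 candies with no flavour reaching 5.
The next candy forces some flavour to 5, so 26 + 1 = 27.

27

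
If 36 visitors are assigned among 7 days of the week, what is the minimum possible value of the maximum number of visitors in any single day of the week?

6

The 7 days of the week are the holes and the 36 visitors are the pigeons.
If every day of the week held at most 5 visitors, the total would be at most 7 × 5 = 35, which is less than 36.
So some day of the week holds at least ⌈36/7⌉ = 6 visitors.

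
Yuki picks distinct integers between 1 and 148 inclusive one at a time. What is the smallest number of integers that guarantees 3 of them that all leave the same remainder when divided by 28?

By pigeonhole, the 28 residue classes mod 28 are the pigeonholes.
With 56 integers one could put 2 in each residue class and have no class reach 3.
The 57th integer pushes some class to 3, so 28·2 + 1 = 57.

57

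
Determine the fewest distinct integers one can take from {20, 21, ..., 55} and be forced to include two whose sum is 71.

Group the elements by complementary pair {x, 71−x}: {20,51}, {21,50}, {22,49}, …, giving 16 two-element pairs and 4 integers whose partner 71−x falls outside [20,55].
Treating each of those 20 groups as a pigeonhole, one can pick one integer per group — 20 integers — with no two summing to 71.
The 21st integer lands in an occupied pair, forcing a sum of 71.

21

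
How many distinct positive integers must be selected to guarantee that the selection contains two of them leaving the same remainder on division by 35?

By pigeonhole, the 35 residue classes mod 35 are the pigeonholes.
With 35 integers one could put 1 in each residue class and have no class reach 2.
The 36th integer pushes some class to 2, so 35·1 + 1 = 36.

36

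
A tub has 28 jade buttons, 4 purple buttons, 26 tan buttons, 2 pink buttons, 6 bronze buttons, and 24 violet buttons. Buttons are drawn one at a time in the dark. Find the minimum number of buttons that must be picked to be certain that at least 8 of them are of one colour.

34

An adversary could hand out at most 7 buttons per colour (purple, pink, bronze run out sooner): 7 + 4 + 7 + 2 + 6 + 7 = 33 buttons and still no colour has 8.
One more button lands in a colour already at 7, so 34 draws are enough and 33 are not.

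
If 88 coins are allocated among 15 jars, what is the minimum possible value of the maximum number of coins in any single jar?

The 15 jars are the holes and the 88 coins are the pigeons.
If every jar held at most 5 coins, the total would be at most 15 × 5 = 75, which is less than 88.
So some jar holds at least ⌈88/15⌉ = 6 coins.

6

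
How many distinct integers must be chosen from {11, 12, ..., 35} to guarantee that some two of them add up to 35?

19

Group the elements by complementary pair {x, 35−x}: {11,24}, {12,23}, {13,22}, …, giving 7 two-element pairs and 11 integers whose partner 35−x falls outside [11,35].
Treating each of those 18 groups as a pigeonhole, one can pick one integer per group — 18 integers — with no two summing to 35.
The 19th integer lands in an occupied pair, forcing a sum of 35.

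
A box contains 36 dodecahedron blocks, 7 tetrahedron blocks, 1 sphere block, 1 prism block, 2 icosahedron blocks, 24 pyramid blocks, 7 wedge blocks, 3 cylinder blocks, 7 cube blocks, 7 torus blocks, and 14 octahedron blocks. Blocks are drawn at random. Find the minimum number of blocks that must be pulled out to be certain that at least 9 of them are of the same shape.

60

Pigeonhole: the 11 shapes are the holes; the blocks drawn are the pigeons.
To avoid 9 of any one shape, the worst case takes at most 8 of each shape, or every block of a shape that has fewer than 8.
That gives 8 + 7 + 1 + 1 + 2 + 8 + 7 + 3 + 7 + 7 + 8 = 59 blocks with no shape reaching 9.
The next block forces some shape to 9, so 59 + 1 = 60.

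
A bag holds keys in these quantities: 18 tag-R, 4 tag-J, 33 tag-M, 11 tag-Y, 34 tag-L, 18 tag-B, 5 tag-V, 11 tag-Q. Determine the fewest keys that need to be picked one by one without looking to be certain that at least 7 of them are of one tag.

46

An adversary could hand out at most 6 keys per tag (tag-J, tag-V run out sooner): 6 + 4 + 6 + 6 + 6 + 6 + 5 + 6 = 45 keys and still no tag has 7.
By the pigeonhole principle, one more key lands in a tag already at 6, so 46 draws are enough and 45 are not.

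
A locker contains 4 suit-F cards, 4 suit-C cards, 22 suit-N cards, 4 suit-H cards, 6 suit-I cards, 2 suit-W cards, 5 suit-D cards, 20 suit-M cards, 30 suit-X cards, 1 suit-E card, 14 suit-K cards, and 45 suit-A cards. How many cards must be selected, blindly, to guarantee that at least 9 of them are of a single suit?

By the pigeonhole principle, the 12 suits are the holes; the cards drawn are the pigeons.
To avoid 9 of any one suit, the worst case takes at most 8 of each suit, or every card of a suit that has fewer than 8.
That gives 4 + 4 + 8 + 4 + 6 + 2 + 5 + 8 + 8 + 1 + 8 + 8 = 66 cards with no suit reaching 9.
The next card forces some suit to 9, so 66 + 1 = 67.

67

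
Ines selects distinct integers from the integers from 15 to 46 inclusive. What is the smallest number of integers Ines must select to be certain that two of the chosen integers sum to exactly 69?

Two chosen integers sum to 69 exactly when both halves of some pair {x, 69−x} with 23 ≤ x ≤ 69−x ≤ 46 are chosen — 12 such pairs.
The remaining 8 elements (those with no distinct partner in range) can never complete a 69-sum, so the worst case takes all of them and one from each pair: 8 + 12 = 20.
Pigeonhole: the 21st integer has to be the second member of some pair, so 20 + 1 = 21.

21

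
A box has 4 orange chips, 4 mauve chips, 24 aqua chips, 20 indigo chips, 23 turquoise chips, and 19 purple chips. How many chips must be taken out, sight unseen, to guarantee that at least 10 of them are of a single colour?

By the pigeonhole principle, put each drawn chip into a box by colour. The largest draw with every box below 10 takes min(count, 9) from each colour; colours with fewer than 9 contribute all they have.
Σ min(cᵢ, 9) = 4 + 4 + 9 + 9 + 9 + 9 = 44.
Draw number 44 + 1 = 45 must push one box to 10.

45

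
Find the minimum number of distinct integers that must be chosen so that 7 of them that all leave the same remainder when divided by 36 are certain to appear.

217

The 36 residue classes mod 36 are the pigeonholes.
With 216 integers one could put 6 in each residue class and have no class reach 7.
The 217th integer pushes some class to 7, so 36·6 + 1 = 217.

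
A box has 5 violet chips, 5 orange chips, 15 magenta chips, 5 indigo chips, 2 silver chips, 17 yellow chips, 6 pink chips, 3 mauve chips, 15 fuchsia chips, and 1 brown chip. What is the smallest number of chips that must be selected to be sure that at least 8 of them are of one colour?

Put each drawn chip into a box by colour. The largest draw with every box below 8 takes min(count, 7) from each colour; colours with fewer than 7 contribute all they have.
Σ min(cᵢ, 7) = 5 + 5 + 7 + 5 + 2 + 7 + 6 + 3 + 7 + 1 = 48.
Draw number 48 + 1 = 49 must push one box to 8.

49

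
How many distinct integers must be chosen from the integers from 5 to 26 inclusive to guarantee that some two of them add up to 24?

Group the elements by complementary pair {x, 24−x}: {5,19}, {6,18}, {7,17}, …, giving 7 two-element pairs, the single value 12 (it cannot pair with itself since the integers are distinct), and 7 integers whose partner 24−x falls outside [5,26].
By pigeonhole, treating each of those 15 groups as a pigeonhole, one can pick one integer per group — 15 integers — with no two summing to 24.
The 16th integer lands in an occupied pair, forcing a sum of 24.

16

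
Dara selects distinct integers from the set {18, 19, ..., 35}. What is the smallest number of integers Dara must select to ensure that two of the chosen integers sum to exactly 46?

A set avoiding the sum 46 can contain at most one of each pair {x, 46−x}, plus the 8 elements whose complement lies outside the range or equal to its own complement.
The integers 23, …, 35 (13 of them) are such a set: any two sum to at least 23+24 = 47 > 46.
Any 14th integer completes one of the 5 pairs, so 14 choices force a sum of 46.

14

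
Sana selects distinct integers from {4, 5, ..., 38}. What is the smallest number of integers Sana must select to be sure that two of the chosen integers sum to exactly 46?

21

Two chosen integers sum to 46 exactly when both halves of some pair {x, 46−x} with 8 ≤ x ≤ 46−x ≤ 38 are chosen — 15 such pairs.
The remaining 5 elements (those with no distinct partner in range) can never complete a 46-sum, so the worst case takes all of them and one from each pair: 5 + 15 = 20.
The 21st integer has to be the second member of some pair, so 20 + 1 = 21.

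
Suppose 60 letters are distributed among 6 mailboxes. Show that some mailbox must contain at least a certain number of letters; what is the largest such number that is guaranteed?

10

By pigeonhole, the 6 mailboxes are the holes and the 60 letters are the pigeons.
If every mailbox held at most 9 letters, the total would be at most 6 × 9 = 54, which is less than 60.
So some mailbox holds at least ⌈60/6⌉ = 10 letters.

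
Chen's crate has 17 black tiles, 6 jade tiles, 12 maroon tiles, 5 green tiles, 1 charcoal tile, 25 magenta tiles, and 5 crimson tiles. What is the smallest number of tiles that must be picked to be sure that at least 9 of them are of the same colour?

An adversary could hand out at most 8 tiles per colour (4 colours run out sooner): 8 + 6 + 8 + 5 + 1 + 8 + 5 = 41 tiles and still no colour has 9.
One more tile lands in a colour already at 8, so 42 draws are enough and 41 are not.

42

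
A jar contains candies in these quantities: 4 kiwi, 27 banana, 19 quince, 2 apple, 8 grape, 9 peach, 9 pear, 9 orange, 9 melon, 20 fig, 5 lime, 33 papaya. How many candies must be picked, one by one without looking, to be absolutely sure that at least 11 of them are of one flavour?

96

An adversary could hand out at most 10 candies per flavour (8 flavours run out sooner): 4 + 10 + 10 + 2 + 8 + 9 + 9 + 9 + 9 + 10 + 5 + 10 = 95 candies and still no flavour has 11.
By pigeonhole, one more candy lands in a flavour already at 10, so 96 draws are enough and 95 are not.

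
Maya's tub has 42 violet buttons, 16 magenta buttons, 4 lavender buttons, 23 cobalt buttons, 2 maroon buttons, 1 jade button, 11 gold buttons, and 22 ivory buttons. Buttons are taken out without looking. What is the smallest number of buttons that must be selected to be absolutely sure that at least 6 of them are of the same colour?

Pigeonhole: the 8 colours are the holes; the buttons drawn are the pigeons.
To avoid 6 of any one colour, the worst case takes at most 5 of each colour, or every button of a colour that has fewer than 5.
That gives 5 + 5 + 4 + 5 + 2 + 1 + 5 + 5 = 32 buttons with no colour reaching 6.
The next button forces some colour to 6, so 32 + 1 = 33.

33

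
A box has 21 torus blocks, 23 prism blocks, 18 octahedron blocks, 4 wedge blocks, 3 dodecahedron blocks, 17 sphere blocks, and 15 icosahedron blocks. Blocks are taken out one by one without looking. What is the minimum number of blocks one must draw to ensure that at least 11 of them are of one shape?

An adversary could hand out at most 10 blocks per shape (wedge, dodecahedron run out sooner): 10 + 10 + 10 + 4 + 3 + 10 + 10 = 57 blocks and still no shape has 11.
By the pigeonhole principle, one more block lands in a shape already at 10, so 58 draws are enough and 57 are not.

58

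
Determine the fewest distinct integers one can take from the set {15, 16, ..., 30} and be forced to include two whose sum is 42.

11

Group the elements by complementary pair {x, 42−x}: {15,27}, {16,26}, {17,25}, …, giving 6 two-element pairs; the single value 21 (it cannot pair with itself since the integers are distinct); and 3 integers whose partner 42−x falls outside [15,30].
Pigeonhole: treating each of those 10 groups as a pigeonhole, one can pick one integer per group — 10 integers — with no two summing to 42.
The 11th integer lands in an occupied pair, forcing a sum of 42.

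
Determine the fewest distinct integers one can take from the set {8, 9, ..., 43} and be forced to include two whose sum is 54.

A set avoiding the sum 54 can contain at most one of each pair {x, 54−x}, plus the 4 elements whose complement lies outside the range or equal to its own complement.
The integers 8, …, 27 (20 of them) are such a set: any two sum to at least 8+9 = 17 and at most 26+27 = 53 < 54.
Any 21st integer completes one of the 16 pairs, so 21 choices force a sum of 54.

21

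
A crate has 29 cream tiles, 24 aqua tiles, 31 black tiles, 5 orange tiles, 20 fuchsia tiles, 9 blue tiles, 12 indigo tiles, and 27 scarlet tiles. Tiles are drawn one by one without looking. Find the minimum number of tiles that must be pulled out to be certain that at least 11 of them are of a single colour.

By pigeonhole, the 8 colours are the holes; the tiles drawn are the pigeons.
To avoid 11 of any one colour, the worst case takes at most 10 of each colour, or every tile of a colour that has fewer than 10.
That gives 10 + 10 + 10 + 5 + 10 + 9 + 10 + 10 = 74 tiles with no colour reaching 11.
The next tile forces some colour to 11, so 74 + 1 = 75.

75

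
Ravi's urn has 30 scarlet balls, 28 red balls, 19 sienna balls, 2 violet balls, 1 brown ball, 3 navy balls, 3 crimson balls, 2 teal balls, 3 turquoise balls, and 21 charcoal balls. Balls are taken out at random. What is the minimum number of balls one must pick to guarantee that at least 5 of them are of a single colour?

By pigeonhole, the 10 colours are the holes; the balls drawn are the pigeons.
To avoid 5 of any one colour, the worst case takes at most 4 of each colour, or every ball of a colour that has fewer than 4.
That gives 4 + 4 + 4 + 2 + 1 + 3 + 3 + 2 + 3 + 4 = 30 balls with no colour reaching 5.
The next ball forces some colour to 5, so 30 + 1 = 31.

31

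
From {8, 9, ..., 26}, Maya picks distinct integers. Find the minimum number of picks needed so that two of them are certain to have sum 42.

15

Two chosen integers sum to 42 exactly when both halves of some pair {x, 42−x} with 16 ≤ x ≤ 42−x ≤ 26 are chosen — 5 such pairs.
The remaining 9 elements (those with no distinct partner in range) can never complete a 42-sum, so the worst case takes all of them and one from each pair: 9 + 5 = 14.
The 15th integer has to be the second member of some pair, so 14 + 1 = 15.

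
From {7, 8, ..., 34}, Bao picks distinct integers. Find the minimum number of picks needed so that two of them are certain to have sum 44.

17

A set avoiding the sum 44 can contain at most one of each pair {x, 44−x}, plus the 4 elements whose complement lies outside the range or equal to its own complement.
The integers 7, …, 22 (16 of them) are such a set: any two sum to at least 7+8 = 15 and at most 21+22 = 43 < 44.
By pigeonhole, any 17th integer completes one of the 12 pairs, so 17 choices force a sum of 44.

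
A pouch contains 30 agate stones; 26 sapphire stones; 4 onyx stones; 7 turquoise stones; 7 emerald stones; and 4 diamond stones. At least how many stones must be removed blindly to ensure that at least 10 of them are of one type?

41

An adversary could hand out at most 9 stones per type (4 types run out sooner): 9 + 9 + 4 + 7 + 7 + 4 = 40 stones and still no type has 10.
One more stone lands in a type already at 9, so 41 draws are enough and 40 are not.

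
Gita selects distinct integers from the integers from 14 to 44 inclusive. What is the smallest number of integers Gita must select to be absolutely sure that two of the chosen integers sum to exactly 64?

Group the elements by complementary pair {x, 64−x}: {20,44}, {21,43}, {22,42}, …, giving 12 two-element pairs, the single value 32 (it cannot pair with itself since the integers are distinct), and 6 integers whose partner 64−x falls outside [14,44].
Treating each of those 19 groups as a pigeonhole, one can pick one integer per group — 19 integers — with no two summing to 64.
The 20th integer lands in an occupied pair, forcing a sum of 64.

20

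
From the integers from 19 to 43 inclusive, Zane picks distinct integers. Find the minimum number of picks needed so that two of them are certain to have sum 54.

Two chosen integers sum to 54 exactly when both halves of some pair {x, 54−x} with 19 ≤ x ≤ 54−x ≤ 35 are chosen — 8 such pairs.
The remaining 9 elements (those with no distinct partner in range) can never complete a 54-sum, so the worst case takes all of them and one from each pair: 9 + 8 = 17.
By the pigeonhole principle, the 18th integer has to be the second member of some pair, so 17 + 1 = 18.

18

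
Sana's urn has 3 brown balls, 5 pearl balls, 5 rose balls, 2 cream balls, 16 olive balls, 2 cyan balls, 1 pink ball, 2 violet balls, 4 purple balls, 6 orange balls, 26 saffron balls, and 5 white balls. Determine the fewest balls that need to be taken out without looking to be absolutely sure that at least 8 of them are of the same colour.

An adversary could hand out at most 7 balls per colour (10 colours run out sooner): 3 + 5 + 5 + 2 + 7 + 2 + 1 + 2 + 4 + 6 + 7 + 5 = 49 balls and still no colour has 8.
By pigeonhole, one more ball lands in a colour already at 7, so 50 draws are enough and 49 are not.

50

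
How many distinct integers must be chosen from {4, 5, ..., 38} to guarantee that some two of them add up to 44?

Group the elements by complementary pair {x, 44−x}: {6,38}, {7,37}, {8,36}, …, giving 16 two-element pairs, the single value 22 (it cannot pair with itself since the integers are distinct), and 2 integers whose partner 44−x falls outside [4,38].
By the pigeonhole principle, treating each of those 19 groups as a pigeonhole, one can pick one integer per group — 19 integers — with no two summing to 44.
The 20th integer lands in an occupied pair, forcing a sum of 44.

20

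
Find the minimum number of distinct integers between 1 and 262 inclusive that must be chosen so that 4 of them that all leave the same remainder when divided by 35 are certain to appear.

The 35 residue classes mod 35 are the pigeonholes.
With 105 integers one could put 3 in each residue class and have no class reach 4.
The 106th integer pushes some class to 4, so 35·3 + 1 = 106.

106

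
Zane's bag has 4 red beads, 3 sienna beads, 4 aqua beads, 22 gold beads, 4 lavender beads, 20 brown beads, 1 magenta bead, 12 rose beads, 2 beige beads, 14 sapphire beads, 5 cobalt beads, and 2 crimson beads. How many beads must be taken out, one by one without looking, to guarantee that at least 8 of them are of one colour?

Put each drawn bead into a box by colour. The largest draw with every box below 8 takes min(count, 7) from each colour; colours with fewer than 7 contribute all they have.
Σ min(cᵢ, 7) = 4 + 3 + 4 + 7 + 4 + 7 + 1 + 7 + 2 + 7 + 5 + 2 = 53.
Draw number 53 + 1 = 54 must push one box to 8.

54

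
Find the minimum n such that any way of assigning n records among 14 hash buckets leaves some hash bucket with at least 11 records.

With 140 records one could put exactly 10 in each of the 14 hash buckets, and no hash bucket would reach 11.
By the pigeonhole principle, one more record must land in a hash bucket that already has 10, giving it 11.
So 14 × 10 + 1 = 141 records are required.

141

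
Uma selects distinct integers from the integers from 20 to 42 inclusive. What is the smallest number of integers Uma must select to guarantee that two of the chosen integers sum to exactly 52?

18

Group the elements by complementary pair {x, 52−x}: {20,32}, {21,31}, {22,30}, …, giving 6 two-element pairs, the single value 26 (it cannot pair with itself since the integers are distinct), and 10 integers whose partner 52−x falls outside [20,42].
By the pigeonhole principle, treating each of those 17 groups as a pigeonhole, one can pick one integer per group — 17 integers — with no two summing to 52.
The 18th integer lands in an occupied pair, forcing a sum of 52.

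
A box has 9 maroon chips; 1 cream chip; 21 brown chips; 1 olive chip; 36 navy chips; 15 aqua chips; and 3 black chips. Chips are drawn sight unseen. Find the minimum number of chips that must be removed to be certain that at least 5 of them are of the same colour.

22

The 7 colours are the holes; the chips drawn are the pigeons.
To avoid 5 of any one colour, the worst case takes at most 4 of each colour, or every chip of a colour that has fewer than 4.
That gives 4 + 1 + 4 + 1 + 4 + 4 + 3 = 21 chips with no colour reaching 5.
The next chip forces some colour to 5, so 21 + 1 = 22.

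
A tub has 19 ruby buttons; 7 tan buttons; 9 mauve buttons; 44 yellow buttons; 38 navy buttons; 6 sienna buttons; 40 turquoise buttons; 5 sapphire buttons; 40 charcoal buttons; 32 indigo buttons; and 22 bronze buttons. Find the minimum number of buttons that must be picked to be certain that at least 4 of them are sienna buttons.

In the worst case for collecting sienna buttons, every non-sienna button comes out first.
There are 19 + 7 + 9 + 44 + 38 + 40 + 5 + 40 + 32 + 22 = 256 non-sienna buttons altogether.
After those, each further button must be sienna, so 256 + 4 = 260 draws guarantee 4 sienna buttons.

260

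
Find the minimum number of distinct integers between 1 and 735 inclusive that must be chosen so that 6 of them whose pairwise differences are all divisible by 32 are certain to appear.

Integers whose pairwise differences are multiples of 32 are exactly those sharing a remainder mod 32. The 32 residue classes mod 32 are the pigeonholes.
With 160 integers one could put 5 in each residue class and have no class reach 6.
The 161st integer pushes some class to 6, so 32·5 + 1 = 161.

161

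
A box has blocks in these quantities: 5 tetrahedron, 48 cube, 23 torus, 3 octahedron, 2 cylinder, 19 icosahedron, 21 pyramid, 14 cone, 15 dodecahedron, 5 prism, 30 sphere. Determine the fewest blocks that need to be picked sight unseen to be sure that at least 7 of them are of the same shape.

58

An adversary could hand out at most 6 blocks per shape (4 shapes run out sooner): 5 + 6 + 6 + 3 + 2 + 6 + 6 + 6 + 6 + 5 + 6 = 57 blocks and still no shape has 7.
One more block lands in a shape already at 6, so 58 draws are enough and 57 are not.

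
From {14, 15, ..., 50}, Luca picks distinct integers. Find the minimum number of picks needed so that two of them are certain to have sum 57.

23

Two chosen integers sum to 57 exactly when both halves of some pair {x, 57−x} with 14 ≤ x ≤ 57−x ≤ 43 are chosen — 15 such pairs.
The remaining 7 elements (those with no distinct partner in range) can never complete a 57-sum, so the worst case takes all of them and one from each pair: 7 + 15 = 22.
By pigeonhole, the 23rd integer has to be the second member of some pair, so 22 + 1 = 23.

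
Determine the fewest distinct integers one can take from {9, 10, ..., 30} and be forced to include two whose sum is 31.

16

A set avoiding the sum 31 can contain at most one of each pair {x, 31−x}, plus the 8 elements whose complement lies outside the range.
The integers 16, …, 30 (15 of them) are such a set: any two sum to at least 16+17 = 33 > 31.
By the pigeonhole principle, any 16th integer completes one of the 7 pairs, so 16 choices force a sum of 31.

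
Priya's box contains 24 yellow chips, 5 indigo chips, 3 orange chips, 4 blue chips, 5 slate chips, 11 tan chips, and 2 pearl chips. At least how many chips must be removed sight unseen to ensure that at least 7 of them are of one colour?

By the pigeonhole principle, put each drawn chip into a box by colour. The largest draw with every box below 7 takes min(count, 6) from each colour; colours with fewer than 6 contribute all they have.
Σ min(cᵢ, 6) = 6 + 5 + 3 + 4 + 5 + 6 + 2 = 31.
Draw number 31 + 1 = 32 must push one box to 7.

32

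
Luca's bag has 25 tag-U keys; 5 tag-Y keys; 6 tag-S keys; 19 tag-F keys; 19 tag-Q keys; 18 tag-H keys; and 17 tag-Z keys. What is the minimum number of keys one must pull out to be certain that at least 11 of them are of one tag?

The 7 tags are the holes; the keys drawn are the pigeons.
To avoid 11 of any one tag, the worst case takes at most 10 of each tag, or every key of a tag that has fewer than 10.
That gives 10 + 5 + 6 + 10 + 10 + 10 + 10 = 61 keys with no tag reaching 11.
The next key forces some tag to 11, so 61 + 1 = 62.

62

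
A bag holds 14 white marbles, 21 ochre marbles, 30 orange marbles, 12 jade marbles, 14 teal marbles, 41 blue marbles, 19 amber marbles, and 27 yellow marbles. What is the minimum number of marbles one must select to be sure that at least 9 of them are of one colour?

65

Pigeonhole: the 8 colours are the holes; the marbles drawn are the pigeons.
To avoid 9 of any one colour, the worst case takes at most 8 of each colour.
That gives 8 + 8 + 8 + 8 + 8 + 8 + 8 + 8 = 64 marbles with no colour reaching 9.
The next marble forces some colour to 9, so 64 + 1 = 65.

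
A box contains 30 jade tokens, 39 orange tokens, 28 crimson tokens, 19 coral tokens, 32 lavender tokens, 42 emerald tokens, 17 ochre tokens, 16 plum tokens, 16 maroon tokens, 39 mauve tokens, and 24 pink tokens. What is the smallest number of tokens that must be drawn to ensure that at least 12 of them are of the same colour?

122

An adversary could hand out at most 11 tokens per colour: 11 + 11 + 11 + 11 + 11 + 11 + 11 + 11 + 11 + 11 + 11 = 121 tokens and still no colour has 12.
Pigeonhole: one more token lands in a colour already at 11, so 122 draws are enough and 121 are not.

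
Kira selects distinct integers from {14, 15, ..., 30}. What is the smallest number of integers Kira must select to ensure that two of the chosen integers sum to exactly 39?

Group the elements by complementary pair {x, 39−x}: {14,25}, {15,24}, {16,23}, …, giving 6 two-element pairs and 5 integers whose partner 39−x falls outside [14,30].
By pigeonhole, treating each of those 11 groups as a pigeonhole, one can pick one integer per group — 11 integers — with no two summing to 39.
The 12th integer lands in an occupied pair, forcing a sum of 39.

12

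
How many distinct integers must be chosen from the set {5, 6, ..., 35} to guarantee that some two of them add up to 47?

Two chosen integers sum to 47 exactly when both halves of some pair {x, 47−x} with 12 ≤ x ≤ 47−x ≤ 35 are chosen — 12 such pairs.
The remaining 7 elements (those with no distinct partner in range) can never complete a 47-sum, so the worst case takes all of them and one from each pair: 7 + 12 = 19.
By the pigeonhole principle, the 20th integer has to be the second member of some pair, so 19 + 1 = 20.

20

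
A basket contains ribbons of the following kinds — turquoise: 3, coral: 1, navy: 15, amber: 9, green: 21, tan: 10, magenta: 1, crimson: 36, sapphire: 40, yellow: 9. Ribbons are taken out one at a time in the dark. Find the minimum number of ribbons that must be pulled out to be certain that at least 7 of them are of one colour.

By the pigeonhole principle, put each drawn ribbon into a box by colour. The largest draw with every box below 7 takes min(count, 6) from each colour; colours with fewer than 6 contribute all they have.
Σ min(cᵢ, 6) = 3 + 1 + 6 + 6 + 6 + 6 + 1 + 6 + 6 + 6 = 47.
Draw number 47 + 1 = 48 must push one box to 7.

48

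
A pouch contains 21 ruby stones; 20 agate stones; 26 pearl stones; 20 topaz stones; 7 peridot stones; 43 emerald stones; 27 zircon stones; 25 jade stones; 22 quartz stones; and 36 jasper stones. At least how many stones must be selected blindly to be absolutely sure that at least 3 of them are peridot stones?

243

In the worst case for collecting peridot stones, every non-peridot stone comes out first.
There are 21 + 20 + 26 + 20 + 43 + 27 + 25 + 22 + 36 = 240 non-peridot stones altogether.
After those, each further stone must be peridot, so 240 + 3 = 243 draws guarantee 3 peridot stones.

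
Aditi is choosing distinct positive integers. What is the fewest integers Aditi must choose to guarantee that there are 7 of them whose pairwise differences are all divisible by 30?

Integers whose pairwise differences are multiples of 30 are exactly those sharing a remainder mod 30. The 30 residue classes mod 30 are the pigeonholes.
With 180 integers one could put 6 in each residue class and have no class reach 7.
The 181st integer pushes some class to 7, so 30·6 + 1 = 181.

181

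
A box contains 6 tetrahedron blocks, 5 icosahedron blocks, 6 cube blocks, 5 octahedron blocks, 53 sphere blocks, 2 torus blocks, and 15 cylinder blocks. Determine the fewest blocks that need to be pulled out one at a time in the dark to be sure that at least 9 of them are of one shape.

41

The 7 shapes are the holes; the blocks drawn are the pigeons.
To avoid 9 of any one shape, the worst case takes at most 8 of each shape, or every block of a shape that has fewer than 8.
That gives 6 + 5 + 6 + 5 + 8 + 2 + 8 = 40 blocks with no shape reaching 9.
The next block forces some shape to 9, so 40 + 1 = 41.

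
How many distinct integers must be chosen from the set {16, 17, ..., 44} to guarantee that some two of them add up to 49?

21

Two chosen integers sum to 49 exactly when both halves of some pair {x, 49−x} with 16 ≤ x ≤ 49−x ≤ 33 are chosen — 9 such pairs.
The remaining 11 elements (those with no distinct partner in range) can never complete a 49-sum, so the worst case takes all of them and one from each pair: 11 + 9 = 20.
Pigeonhole: the 21st integer has to be the second member of some pair, so 20 + 1 = 21.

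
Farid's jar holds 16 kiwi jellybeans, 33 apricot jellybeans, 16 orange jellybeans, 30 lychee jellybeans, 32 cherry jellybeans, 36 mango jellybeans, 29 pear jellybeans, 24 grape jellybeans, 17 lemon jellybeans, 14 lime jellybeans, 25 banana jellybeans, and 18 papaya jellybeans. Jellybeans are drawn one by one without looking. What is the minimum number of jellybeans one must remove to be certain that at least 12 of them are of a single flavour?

By pigeonhole, the 12 flavours are the holes; the jellybeans drawn are the pigeons.
To avoid 12 of any one flavour, the worst case takes at most 11 of each flavour.
That gives 11 + 11 + 11 + 11 + 11 + 11 + 11 + 11 + 11 + 11 + 11 + 11 = 132 jellybeans with no flavour reaching 12.
The next jellybean forces some flavour to 12, so 132 + 1 = 133.

133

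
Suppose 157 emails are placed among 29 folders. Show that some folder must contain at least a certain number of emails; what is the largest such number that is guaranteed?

6

The 29 folders are the holes and the 157 emails are the pigeons.
If every folder held at most 5 emails, the total would be at most 29 × 5 = 145, which is less than 157.
So some folder holds at least ⌈157/29⌉ = 6 emails.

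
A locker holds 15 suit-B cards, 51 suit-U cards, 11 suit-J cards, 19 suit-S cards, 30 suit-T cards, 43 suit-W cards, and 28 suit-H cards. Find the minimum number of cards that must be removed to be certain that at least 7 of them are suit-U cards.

153

In the worst case for collecting suit-U cards, every non-suit-U card comes out first.
There are 15 + 11 + 19 + 30 + 43 + 28 = 146 non-suit-U cards altogether.
After those, each further card must be suit-U, so 146 + 7 = 153 draws guarantee 7 suit-U cards.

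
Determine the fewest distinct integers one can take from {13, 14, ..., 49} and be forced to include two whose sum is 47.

27

Group the elements by complementary pair {x, 47−x}: {13,34}, {14,33}, {15,32}, …, giving 11 two-element pairs and 15 integers whose partner 47−x falls outside [13,49].
By the pigeonhole principle, treating each of those 26 groups as a pigeonhole, one can pick one integer per group — 26 integers — with no two summing to 47.
The 27th integer lands in an occupied pair, forcing a sum of 47.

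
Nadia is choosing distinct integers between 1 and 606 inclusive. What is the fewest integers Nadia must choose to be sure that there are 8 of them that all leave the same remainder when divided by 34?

239

By the pigeonhole principle, the 34 residue classes mod 34 are the pigeonholes.
With 238 integers one could put 7 in each residue class and have no class reach 8.
The 239th integer pushes some class to 8, so 34·7 + 1 = 239.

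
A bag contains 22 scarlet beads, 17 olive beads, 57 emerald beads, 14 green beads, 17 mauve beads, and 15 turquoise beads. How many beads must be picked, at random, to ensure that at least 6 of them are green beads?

134

In the worst case for collecting green beads, every non-green bead comes out first.
There are 22 + 17 + 57 + 17 + 15 = 128 non-green beads altogether.
After those, each further bead must be green, so 128 + 6 = 134 draws guarantee 6 green beads.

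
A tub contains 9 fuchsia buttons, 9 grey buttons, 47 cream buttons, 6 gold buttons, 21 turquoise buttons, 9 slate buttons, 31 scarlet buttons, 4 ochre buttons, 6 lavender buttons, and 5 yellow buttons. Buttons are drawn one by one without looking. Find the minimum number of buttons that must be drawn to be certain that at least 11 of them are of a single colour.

79

Pigeonhole: put each drawn button into a box by colour. The largest draw with every box below 11 takes min(count, 10) from each colour; colours with fewer than 10 contribute all they have.
Σ min(cᵢ, 10) = 9 + 9 + 10 + 6 + 10 + 9 + 10 + 4 + 6 + 5 = 78.
Draw number 78 + 1 = 79 must push one box to 11.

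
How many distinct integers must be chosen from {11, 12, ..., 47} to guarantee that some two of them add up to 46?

Group the elements by complementary pair {x, 46−x}: {11,35}, {12,34}, {13,33}, …, giving 12 two-element pairs; the single value 23 (it cannot pair with itself since the integers are distinct); and 12 integers whose partner 46−x falls outside [11,47].
By pigeonhole, treating each of those 25 groups as a pigeonhole, one can pick one integer per group — 25 integers — with no two summing to 46.
The 26th integer lands in an occupied pair, forcing a sum of 46.

26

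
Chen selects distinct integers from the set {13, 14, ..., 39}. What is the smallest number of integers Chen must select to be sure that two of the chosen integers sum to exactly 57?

17

Two chosen integers sum to 57 exactly when both halves of some pair {x, 57−x} with 18 ≤ x ≤ 57−x ≤ 39 are chosen — 11 such pairs.
The remaining 5 elements (those with no distinct partner in range) can never complete a 57-sum, so the worst case takes all of them and one from each pair: 5 + 11 = 16.
Pigeonhole: the 17th integer has to be the second member of some pair, so 16 + 1 = 17.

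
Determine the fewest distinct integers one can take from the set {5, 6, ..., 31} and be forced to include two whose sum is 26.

Group the elements by complementary pair {x, 26−x}: {5,21}, {6,20}, {7,19}, …, giving 8 two-element pairs, the single value 13 (it cannot pair with itself since the integers are distinct), and 10 integers whose partner 26−x falls outside [5,31].
Pigeonhole: treating each of those 19 groups as a pigeonhole, one can pick one integer per group — 19 integers — with no two summing to 26.
The 20th integer lands in an occupied pair, forcing a sum of 26.

20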